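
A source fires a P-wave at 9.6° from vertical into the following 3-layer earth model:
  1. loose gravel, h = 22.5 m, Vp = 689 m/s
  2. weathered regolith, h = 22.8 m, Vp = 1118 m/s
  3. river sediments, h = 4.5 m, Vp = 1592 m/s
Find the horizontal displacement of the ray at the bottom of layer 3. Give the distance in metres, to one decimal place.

Apply Snell's law at each interface; in layer i the horizontal offset is hᵢ·tan θᵢ.
Layer 1: θ = 9.60°; offset = 22.5·tan 9.60° = 3.806 m.
Layer 2: sin θ = 1118·sin 9.6°/689 = 0.2706, θ = 15.70°; offset = 22.8·tan 15.70° = 6.409 m.
Layer 3: sin θ = 1592·sin 9.6°/689 = 0.3853, θ = 22.66°; offset = 4.5·tan 22.66° = 1.879 m.
Summing the layer offsets gives 12.094 m.

12.1 m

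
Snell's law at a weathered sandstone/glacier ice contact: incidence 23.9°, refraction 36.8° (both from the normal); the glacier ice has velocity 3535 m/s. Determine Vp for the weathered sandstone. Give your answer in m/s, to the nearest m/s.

2391 m/s

Snell's law: sin 23.9°/V₁ = sin 36.8°/V₂.
V₁ = V₂·sin 23.9°/sin 36.8° = 3535 × 0.6763 = 2390.85 m/s.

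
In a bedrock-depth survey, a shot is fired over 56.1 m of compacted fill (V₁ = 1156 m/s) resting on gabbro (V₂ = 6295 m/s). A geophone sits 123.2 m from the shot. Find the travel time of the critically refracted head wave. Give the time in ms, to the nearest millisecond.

θ_c = arcsin(V₁/V₂) = arcsin(1156/6295) = 10.58°, cos θ_c = 0.9830.
Intercept time tᵢ = 2h cos θ_c / V₁ = 2·56.1·0.9830/1156 = 0.09541 s.
t = x/V₂ + tᵢ = 123.2/6295 + 0.09541 = 0.11498 s.

115 ms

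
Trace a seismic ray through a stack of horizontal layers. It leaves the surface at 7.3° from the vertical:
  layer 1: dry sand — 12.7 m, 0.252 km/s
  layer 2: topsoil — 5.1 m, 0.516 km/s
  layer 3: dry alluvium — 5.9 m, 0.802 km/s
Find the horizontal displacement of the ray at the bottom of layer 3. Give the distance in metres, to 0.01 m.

Ray parameter p = sin 7.3° / 0.252 km/s = 5.0422e-01 s/km.
Layer 1: θ = 7.30°; offset = 12.7·tan 7.30° = 1.6269 m.
Layer 2: sin θ = p·0.516 = 0.2602 → θ = 15.08°; offset = 5.1·tan 15.08° = 1.3742 m.
Layer 3: sin θ = p·0.802 = 0.4044 → θ = 23.85°; offset = 5.9·tan 23.85° = 2.6087 m.
Σ offsets = 5.6099 m.

5.61 m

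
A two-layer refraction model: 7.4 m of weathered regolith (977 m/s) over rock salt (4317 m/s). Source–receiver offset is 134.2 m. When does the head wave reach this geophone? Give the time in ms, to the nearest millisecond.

46 ms

θ_c = arcsin(V₁/V₂) = arcsin(977/4317) = 13.08°, cos θ_c = 0.9741.
Intercept time tᵢ = 2h cos θ_c / V₁ = 2·7.4·0.9741/977 = 0.01476 s.
t = x/V₂ + tᵢ = 134.2/4317 + 0.01476 = 0.04584 s.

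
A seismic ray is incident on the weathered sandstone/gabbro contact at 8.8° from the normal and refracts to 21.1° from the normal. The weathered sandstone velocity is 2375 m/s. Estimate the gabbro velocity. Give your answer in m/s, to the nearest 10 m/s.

5590 m/s

sin 8.8° = 0.1530; sin 21.1° = 0.3600.
V₂ = V₁·(sin θ₂/sin θ₁) = 2375·(0.3600/0.1530) = 5588.70 m/s.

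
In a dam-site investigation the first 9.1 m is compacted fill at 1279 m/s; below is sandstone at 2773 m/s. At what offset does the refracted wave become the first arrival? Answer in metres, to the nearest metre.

x_cross = 2h·√((V₂+V₁)/(V₂−V₁)).
(V₂+V₁)/(V₂−V₁) = (2773+1279)/(2773−1279) = 2.7122; √ = 1.6469.
x_cross = 2·9.1·1.6469 = 29.97 m.

30 m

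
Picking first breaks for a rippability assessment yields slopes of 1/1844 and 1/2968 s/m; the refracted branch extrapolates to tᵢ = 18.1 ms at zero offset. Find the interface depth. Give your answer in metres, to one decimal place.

21.3 m

h = tᵢ·V₁·V₂ / (2·√(V₂²−V₁²)).
√(V₂²−V₁²) = √(2968² − 1844²) = 2325.7 m/s.
h = 0.0181 s × 1844 × 2968 / (2 × 2325.7) = 21.30 m.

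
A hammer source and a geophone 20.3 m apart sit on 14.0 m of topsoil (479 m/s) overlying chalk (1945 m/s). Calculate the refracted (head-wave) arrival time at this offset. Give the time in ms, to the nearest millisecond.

67 ms

t = x/V₂ + 2h·√(V₂²−V₁²)/(V₁V₂).
√(V₂²−V₁²) = √(1945²−479²) = 1885.1 m/s; delay term = 2·14.0·1885.1/(479·1945) = 0.05665 s.
t = 20.3/1945 + 0.05665 = 0.06709 s.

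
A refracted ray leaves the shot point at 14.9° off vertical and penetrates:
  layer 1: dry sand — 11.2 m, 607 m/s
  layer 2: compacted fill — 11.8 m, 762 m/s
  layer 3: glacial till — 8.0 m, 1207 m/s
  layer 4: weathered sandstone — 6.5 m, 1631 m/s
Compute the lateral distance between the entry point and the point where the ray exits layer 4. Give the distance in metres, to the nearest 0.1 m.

p = sin θ₁/V₁ = sin 14.9°/607 = 4.2361e-04 s/m is conserved through the stack.
Layer 1: θ = 14.90°; offset = 11.2·tan 14.90° = 2.980 m.
Layer 2: sin θ = p·762 = 0.3228 → θ = 18.83°; offset = 11.8·tan 18.83° = 4.024 m.
Layer 3: sin θ = p·1207 = 0.5113 → θ = 30.75°; offset = 8.0·tan 30.75° = 4.760 m.
Layer 4: sin θ = p·1631 = 0.6909 → θ = 43.70°; offset = 6.5·tan 43.70° = 6.212 m.
Σ offsets = 17.976 m.

18.0 m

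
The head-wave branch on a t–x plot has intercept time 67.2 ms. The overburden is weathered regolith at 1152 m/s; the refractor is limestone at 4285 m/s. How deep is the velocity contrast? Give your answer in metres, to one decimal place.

40.2 m

h = tᵢ·V₁·V₂ / (2·√(V₂²−V₁²)).
√(V₂²−V₁²) = √(4285² − 1152²) = 4127.2 m/s.
h = 0.0672 s × 1152 × 4285 / (2 × 4127.2) = 40.19 m.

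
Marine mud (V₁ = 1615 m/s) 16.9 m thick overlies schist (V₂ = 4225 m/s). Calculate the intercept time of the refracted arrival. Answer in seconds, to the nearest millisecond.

0.019 s

tᵢ = 2h·√(V₂²−V₁²)/(V₁V₂).
√(V₂²−V₁²) = √(4225²−1615²) = 3904.2 m/s.
tᵢ = 2·16.9·3904.2/(1615·4225) = 0.01934 s.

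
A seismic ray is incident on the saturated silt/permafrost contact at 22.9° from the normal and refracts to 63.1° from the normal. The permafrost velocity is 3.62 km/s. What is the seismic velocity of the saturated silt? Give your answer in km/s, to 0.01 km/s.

sin 22.9° = 0.3891; sin 63.1° = 0.8918.
V₁ = V₂·(sin θ₁/sin θ₂) = 3.62·(0.3891/0.8918) = 1.58 km/s.

1.58 km/s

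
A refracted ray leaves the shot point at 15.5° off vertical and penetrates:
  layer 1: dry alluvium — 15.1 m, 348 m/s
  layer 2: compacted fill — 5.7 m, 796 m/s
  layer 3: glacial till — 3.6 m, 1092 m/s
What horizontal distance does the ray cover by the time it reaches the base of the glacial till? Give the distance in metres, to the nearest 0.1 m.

p = sin θ₁/V₁ = sin 15.5°/348 = 7.6793e-04 s/m is conserved through the stack.
Layer 1: θ = 15.50°; offset = 15.1·tan 15.50° = 4.188 m.
Layer 2: sin θ = p·796 = 0.6113 → θ = 37.68°; offset = 5.7·tan 37.68° = 4.402 m.
Layer 3: sin θ = p·1092 = 0.8386 → θ = 56.99°; offset = 3.6·tan 56.99° = 5.541 m.
Total horizontal offset = 14.131 m.

14.1 m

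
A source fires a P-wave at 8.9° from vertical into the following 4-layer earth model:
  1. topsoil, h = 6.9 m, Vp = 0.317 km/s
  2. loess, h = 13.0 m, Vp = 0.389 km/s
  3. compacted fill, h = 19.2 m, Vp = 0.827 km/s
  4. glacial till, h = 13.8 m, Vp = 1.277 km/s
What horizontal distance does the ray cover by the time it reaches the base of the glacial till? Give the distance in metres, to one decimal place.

23.1 m

Ray parameter p = sin 8.9° / 0.317 km/s = 4.8805e-01 s/km.
Layer 1: θ = 8.90°; offset = 6.9·tan 8.90° = 1.081 m.
Layer 2: sin θ = p·0.389 = 0.1898 → θ = 10.94°; offset = 13.0·tan 10.94° = 2.514 m.
Layer 3: sin θ = p·0.827 = 0.4036 → θ = 23.80°; offset = 19.2·tan 23.80° = 8.470 m.
Layer 4: sin θ = p·1.277 = 0.6232 → θ = 38.55°; offset = 13.8·tan 38.55° = 10.998 m.
Σ offsets = 23.062 m.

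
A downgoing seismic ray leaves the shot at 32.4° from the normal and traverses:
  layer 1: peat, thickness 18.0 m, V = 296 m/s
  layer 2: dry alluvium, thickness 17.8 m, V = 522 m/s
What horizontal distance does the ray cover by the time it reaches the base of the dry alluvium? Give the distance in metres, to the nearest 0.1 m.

Ray parameter p = sin 32.4° / 296 m/s = 1.8102e-03 s/m.
Layer 1: θ = 32.40°; offset = 18.0·tan 32.40° = 11.423 m.
Layer 2: sin θ = p·522 = 0.9449 → θ = 70.90°; offset = 17.8·tan 70.90° = 51.398 m.
Summing the layer offsets gives 62.821 m.

62.8 m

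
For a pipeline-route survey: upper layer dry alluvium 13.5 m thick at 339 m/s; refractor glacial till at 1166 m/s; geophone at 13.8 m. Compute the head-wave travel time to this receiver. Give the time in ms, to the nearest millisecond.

θ_c = arcsin(V₁/V₂) = arcsin(339/1166) = 16.90°, cos θ_c = 0.9568.
Intercept time tᵢ = 2h cos θ_c / V₁ = 2·13.5·0.9568/339 = 0.07621 s.
t = x/V₂ + tᵢ = 13.8/1166 + 0.07621 = 0.08804 s.

88 ms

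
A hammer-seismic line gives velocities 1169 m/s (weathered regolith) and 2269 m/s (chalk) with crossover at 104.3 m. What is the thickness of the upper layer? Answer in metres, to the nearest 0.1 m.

29.5 m

h = (x_cross/2)·√((V₂−V₁)/(V₂+V₁)).
(V₂−V₁)/(V₂+V₁) = (2269−1169)/(2269+1169) = 0.3200; √ = 0.5656.
h = (104.3/2)·0.5656 = 29.50 m.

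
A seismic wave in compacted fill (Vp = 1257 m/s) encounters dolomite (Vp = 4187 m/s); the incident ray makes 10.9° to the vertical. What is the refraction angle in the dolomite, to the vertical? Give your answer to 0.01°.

Snell's law: sin θ₂ = (V₂/V₁)·sin θ₁ = (4187/1257)·sin 10.9° = 0.6299.
θ₂ = arcsin 0.6299 = 39.04° from the normal.

39.04°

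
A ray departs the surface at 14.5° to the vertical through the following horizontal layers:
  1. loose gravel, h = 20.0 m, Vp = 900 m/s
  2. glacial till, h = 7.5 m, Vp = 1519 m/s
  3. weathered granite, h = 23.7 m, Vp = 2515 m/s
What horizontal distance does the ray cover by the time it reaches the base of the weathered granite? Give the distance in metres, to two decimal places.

Ray parameter p = sin 14.5° / 900 m/s = 2.7820e-04 s/m.
Layer 1: θ = 14.50°; offset = 20.0·tan 14.50° = 5.1724 m.
Layer 2: sin θ = p·1519 = 0.4226 → θ = 25.00°; offset = 7.5·tan 25.00° = 3.4970 m.
Layer 3: sin θ = p·2515 = 0.6997 → θ = 44.40°; offset = 23.7·tan 44.40° = 23.2094 m.
Total horizontal offset = 31.8787 m.

31.88 m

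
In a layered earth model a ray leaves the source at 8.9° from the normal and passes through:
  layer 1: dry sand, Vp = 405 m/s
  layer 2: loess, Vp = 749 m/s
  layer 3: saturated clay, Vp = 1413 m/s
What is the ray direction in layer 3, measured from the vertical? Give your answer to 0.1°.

32.7°

Ray parameter p = sin 8.9° / 405 = 3.8200e-04 s/m.
sin θ_3 = p·V_3 = 3.8200e-04 × 1413 = 0.5398.
θ_3 = arcsin 0.5398 = 32.67°.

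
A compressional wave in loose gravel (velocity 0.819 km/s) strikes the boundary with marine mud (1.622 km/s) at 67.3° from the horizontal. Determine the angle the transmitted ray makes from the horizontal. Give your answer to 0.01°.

40.16°

Convert to the normal: θ₁ = 90° − 67.3° = 22.7°.
Snell's law: sin θ₂ = (V₂/V₁)·sin θ₁ = (1.622/0.819)·sin 22.7° = 0.7643.
θ₂ = arcsin 0.7643 = 49.84° from the normal.
From the interface: 90° − 49.84° = 40.16°.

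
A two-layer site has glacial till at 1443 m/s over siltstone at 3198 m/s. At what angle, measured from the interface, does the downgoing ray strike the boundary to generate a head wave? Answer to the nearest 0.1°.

63.2°

Critical incidence: sin θ_c = V₁/V₂ = 1443/3198 = 0.4512.
θ_c = arcsin 0.4512 = 26.82°.
Measured from the interface: 90° − 26.82° = 63.18°.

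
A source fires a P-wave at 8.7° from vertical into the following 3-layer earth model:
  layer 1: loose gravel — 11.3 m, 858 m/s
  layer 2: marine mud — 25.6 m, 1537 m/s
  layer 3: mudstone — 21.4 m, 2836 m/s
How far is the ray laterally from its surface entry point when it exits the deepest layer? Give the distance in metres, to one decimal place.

p = sin θ₁/V₁ = sin 8.7°/858 = 1.7629e-04 s/m is conserved through the stack.
Layer 1: θ = 8.70°; offset = 11.3·tan 8.70° = 1.729 m.
Layer 2: sin θ = p·1537 = 0.2710 → θ = 15.72°; offset = 25.6·tan 15.72° = 7.206 m.
Layer 3: sin θ = p·2836 = 0.5000 → θ = 30.00°; offset = 21.4·tan 30.00° = 12.354 m.
Summing the layer offsets gives 21.290 m.

21.3 m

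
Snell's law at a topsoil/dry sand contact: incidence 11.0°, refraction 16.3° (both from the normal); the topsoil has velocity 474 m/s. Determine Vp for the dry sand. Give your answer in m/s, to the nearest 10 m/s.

sin 11.0° = 0.1908; sin 16.3° = 0.2807.
V₂ = V₁·(sin θ₂/sin θ₁) = 474·(0.2807/0.1908) = 697.22 m/s.

700 m/s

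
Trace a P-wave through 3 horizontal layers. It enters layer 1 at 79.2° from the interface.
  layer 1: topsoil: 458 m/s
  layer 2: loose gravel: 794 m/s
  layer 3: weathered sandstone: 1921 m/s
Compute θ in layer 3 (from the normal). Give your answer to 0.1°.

From the normal: θ₁ = 90° − 79.2° = 10.8°.
Ray parameter p = sin 10.8° / 458 = 4.0913e-04 s/m.
sin θ_3 = p·V_3 = 4.0913e-04 × 1921 = 0.7859.
θ_3 = arcsin 0.7859 = 51.81°.

51.8°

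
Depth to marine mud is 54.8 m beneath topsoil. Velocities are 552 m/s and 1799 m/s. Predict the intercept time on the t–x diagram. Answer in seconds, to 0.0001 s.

θ_c = arcsin(V₁/V₂) = arcsin(552/1799) = 17.87°; cos θ_c = 0.9518.
tᵢ = 2h·cos θ_c / V₁ = 2·54.8·0.9518 / 552 = 0.18897 s.

0.1890 s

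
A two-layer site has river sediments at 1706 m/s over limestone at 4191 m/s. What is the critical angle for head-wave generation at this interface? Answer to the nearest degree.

24°

Critical incidence: sin θ_c = V₁/V₂ = 1706/4191 = 0.4071.
θ_c = arcsin 0.4071 = 24.02°.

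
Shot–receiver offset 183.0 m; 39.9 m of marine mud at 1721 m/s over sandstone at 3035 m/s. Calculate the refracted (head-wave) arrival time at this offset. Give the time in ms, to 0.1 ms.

98.5 ms

θ_c = arcsin(V₁/V₂) = arcsin(1721/3035) = 34.54°, cos θ_c = 0.8237.
Intercept time tᵢ = 2h cos θ_c / V₁ = 2·39.9·0.8237/1721 = 0.03819 s.
t = x/V₂ + tᵢ = 183.0/3035 + 0.03819 = 0.09849 s.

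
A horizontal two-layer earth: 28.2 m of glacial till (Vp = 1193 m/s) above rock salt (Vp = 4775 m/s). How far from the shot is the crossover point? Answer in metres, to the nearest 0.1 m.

72.8 m

θ_c = arcsin(1193/4775) = 14.47°, so cos θ_c = 0.9683 and tᵢ = 2h cos θ_c/V₁ = 0.0458 s.
At crossover x/V₁ = x/V₂ + tᵢ ⇒ x = tᵢ/(1/V₁ − 1/V₂) = 0.04578/(8.3822e-04 − 2.0942e-04) = 72.80 m.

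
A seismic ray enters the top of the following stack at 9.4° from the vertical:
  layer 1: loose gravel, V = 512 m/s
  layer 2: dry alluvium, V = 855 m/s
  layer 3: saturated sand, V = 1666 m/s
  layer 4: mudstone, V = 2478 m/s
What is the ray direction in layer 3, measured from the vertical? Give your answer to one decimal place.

Snell's law across each interface conserves sin θ / V, so sin θ_3 = V_3·sin θ₁/V₁.
sin θ_3 = 1666 × sin 9.4° / 512 = 0.5314.
θ_3 = 32.10° from the vertical.

32.1°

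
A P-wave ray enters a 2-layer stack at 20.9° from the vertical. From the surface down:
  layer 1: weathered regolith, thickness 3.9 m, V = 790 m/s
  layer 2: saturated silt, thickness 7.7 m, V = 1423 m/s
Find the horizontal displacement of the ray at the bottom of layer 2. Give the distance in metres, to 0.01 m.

p = sin θ₁/V₁ = sin 20.9°/790 = 4.5157e-04 s/m is conserved through the stack.
Layer 1: θ = 20.90°; offset = 3.9·tan 20.90° = 1.4893 m.
Layer 2: sin θ = p·1423 = 0.6426 → θ = 39.98°; offset = 7.7·tan 39.98° = 6.4575 m.
Summing the layer offsets gives 7.9468 m.

7.95 m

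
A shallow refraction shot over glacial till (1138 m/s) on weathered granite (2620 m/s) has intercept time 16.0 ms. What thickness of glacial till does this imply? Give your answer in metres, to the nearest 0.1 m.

θ_c = arcsin(1138/2620) = 25.74°; cos θ_c = 0.9007.
tᵢ = 2h cos θ_c/V₁ ⇒ h = tᵢ·V₁/(2 cos θ_c) = 0.016·1138/(2·0.9007) = 10.11 m.

10.1 m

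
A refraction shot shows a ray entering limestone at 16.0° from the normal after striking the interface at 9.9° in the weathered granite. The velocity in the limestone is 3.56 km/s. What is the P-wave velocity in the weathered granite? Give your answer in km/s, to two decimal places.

sin 9.9° = 0.1719; sin 16.0° = 0.2756.
V₁ = V₂·(sin θ₁/sin θ₂) = 3.56·(0.1719/0.2756) = 2.22 km/s.

2.22 km/s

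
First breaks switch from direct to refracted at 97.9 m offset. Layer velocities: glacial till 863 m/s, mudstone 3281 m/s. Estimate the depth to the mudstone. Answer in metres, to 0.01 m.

37.39 m

x_cross = 2h·√((V₂+V₁)/(V₂−V₁)) → h = x_cross / (2·√((V₂+V₁)/(V₂−V₁))).
√((V₂+V₁)/(V₂−V₁)) = √((3281+863)/(3281−863)) = 1.3091.
h = 97.9 / (2·1.3091) = 37.39 m.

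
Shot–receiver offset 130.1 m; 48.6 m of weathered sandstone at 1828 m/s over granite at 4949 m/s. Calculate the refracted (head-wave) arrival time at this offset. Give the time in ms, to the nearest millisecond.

76 ms

θ_c = arcsin(V₁/V₂) = arcsin(1828/4949) = 21.68°, cos θ_c = 0.9293.
Intercept time tᵢ = 2h cos θ_c / V₁ = 2·48.6·0.9293/1828 = 0.04941 s.
t = x/V₂ + tᵢ = 130.1/4949 + 0.04941 = 0.07570 s.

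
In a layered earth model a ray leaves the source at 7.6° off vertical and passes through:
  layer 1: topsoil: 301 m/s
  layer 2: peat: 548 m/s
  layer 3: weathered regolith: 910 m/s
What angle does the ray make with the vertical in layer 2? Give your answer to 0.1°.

Ray parameter p = sin 7.6° / 301 = 4.3939e-04 s/m.
sin θ_2 = p·V_2 = 4.3939e-04 × 548 = 0.2408.
θ_2 = arcsin 0.2408 = 13.93°.

13.9°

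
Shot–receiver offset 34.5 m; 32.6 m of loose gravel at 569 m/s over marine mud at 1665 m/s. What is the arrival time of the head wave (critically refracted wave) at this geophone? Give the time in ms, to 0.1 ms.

t = x/V₂ + 2h·√(V₂²−V₁²)/(V₁V₂).
√(V₂²−V₁²) = √(1665²−569²) = 1564.8 m/s; delay term = 2·32.6·1564.8/(569·1665) = 0.10769 s.
t = 34.5/1665 + 0.10769 = 0.12841 s.

128.4 ms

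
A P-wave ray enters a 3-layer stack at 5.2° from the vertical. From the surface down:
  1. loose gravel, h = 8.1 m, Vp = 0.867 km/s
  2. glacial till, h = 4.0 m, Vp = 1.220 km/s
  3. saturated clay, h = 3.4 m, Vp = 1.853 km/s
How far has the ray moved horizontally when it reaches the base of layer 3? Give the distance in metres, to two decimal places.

p = sin θ₁/V₁ = sin 5.2°/0.867 = 1.0454e-01 s/km is conserved through the stack.
Layer 1: θ = 5.20°; offset = 8.1·tan 5.20° = 0.7372 m.
Layer 2: sin θ = p·1.220 = 0.1275 → θ = 7.33°; offset = 4.0·tan 7.33° = 0.5143 m.
Layer 3: sin θ = p·1.853 = 0.1937 → θ = 11.17°; offset = 3.4·tan 11.17° = 0.6713 m.
Summing the layer offsets gives 1.9228 m.

1.92 m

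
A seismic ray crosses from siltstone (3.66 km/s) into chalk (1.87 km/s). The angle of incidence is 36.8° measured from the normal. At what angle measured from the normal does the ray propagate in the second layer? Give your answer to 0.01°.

Snell's law: sin θ₂ = (V₂/V₁)·sin θ₁ = (1.87/3.66)·sin 36.8° = 0.3061.
θ₂ = arcsin 0.3061 = 17.82° from the normal.

17.82°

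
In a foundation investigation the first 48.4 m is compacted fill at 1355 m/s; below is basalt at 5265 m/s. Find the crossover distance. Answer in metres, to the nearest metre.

x_cross = 2h·√((V₂+V₁)/(V₂−V₁)).
(V₂+V₁)/(V₂−V₁) = (5265+1355)/(5265−1355) = 1.6931; √ = 1.3012.
x_cross = 2·48.4·1.3012 = 125.96 m.

126 m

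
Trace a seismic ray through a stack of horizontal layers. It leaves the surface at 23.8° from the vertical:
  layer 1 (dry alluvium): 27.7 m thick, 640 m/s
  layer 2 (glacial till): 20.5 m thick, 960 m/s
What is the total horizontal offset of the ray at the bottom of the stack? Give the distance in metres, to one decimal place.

p = sin θ₁/V₁ = sin 23.8°/640 = 6.3054e-04 s/m is conserved through the stack.
Layer 1: θ = 23.80°; offset = 27.7·tan 23.80° = 12.217 m.
Layer 2: sin θ = p·960 = 0.6053 → θ = 37.25°; offset = 20.5·tan 37.25° = 15.590 m.
Total horizontal offset = 27.807 m.

27.8 m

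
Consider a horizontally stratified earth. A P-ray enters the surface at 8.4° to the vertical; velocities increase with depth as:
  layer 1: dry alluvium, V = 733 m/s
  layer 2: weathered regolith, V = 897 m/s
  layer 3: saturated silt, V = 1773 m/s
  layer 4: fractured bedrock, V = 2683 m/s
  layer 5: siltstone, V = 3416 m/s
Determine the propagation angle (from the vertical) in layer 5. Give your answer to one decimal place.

42.9°

Snell's law across each interface conserves sin θ / V, so sin θ_5 = V_5·sin θ₁/V₁.
sin θ_5 = 3416 × sin 8.4° / 733 = 0.6808.
θ_5 = arcsin 0.6808 = 42.91°.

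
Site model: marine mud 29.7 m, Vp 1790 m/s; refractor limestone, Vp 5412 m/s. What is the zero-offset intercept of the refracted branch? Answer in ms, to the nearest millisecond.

tᵢ = 2h·√(V₂²−V₁²)/(V₁V₂).
√(V₂²−V₁²) = √(5412²−1790²) = 5107.4 m/s.
tᵢ = 2·29.7·5107.4/(1790·5412) = 0.03132 s.

31 ms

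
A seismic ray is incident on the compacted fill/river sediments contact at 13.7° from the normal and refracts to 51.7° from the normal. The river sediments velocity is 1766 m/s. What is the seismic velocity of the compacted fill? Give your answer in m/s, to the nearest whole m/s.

sin 13.7° = 0.2368; sin 51.7° = 0.7848.
V₁ = V₂·(sin θ₁/sin θ₂) = 1766·(0.2368/0.7848) = 532.96 m/s.

533 m/s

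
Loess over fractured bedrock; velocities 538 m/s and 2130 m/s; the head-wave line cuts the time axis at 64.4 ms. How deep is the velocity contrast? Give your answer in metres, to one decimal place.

17.9 m

h = tᵢ·V₁·V₂ / (2·√(V₂²−V₁²)).
√(V₂²−V₁²) = √(2130² − 538²) = 2060.9 m/s.
h = 0.0644 s × 538 × 2130 / (2 × 2060.9) = 17.90 m.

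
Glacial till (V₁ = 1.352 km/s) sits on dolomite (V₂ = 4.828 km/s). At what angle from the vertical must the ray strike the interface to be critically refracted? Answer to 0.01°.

16.26°

Critical incidence: sin θ_c = V₁/V₂ = 1.352/4.828 = 0.2800.
θ_c = arcsin 0.2800 = 16.26°.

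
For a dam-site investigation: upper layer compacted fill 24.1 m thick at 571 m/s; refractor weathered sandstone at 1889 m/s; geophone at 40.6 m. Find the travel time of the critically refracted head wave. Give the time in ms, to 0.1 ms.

102.0 ms

t = x/V₂ + 2h·√(V₂²−V₁²)/(V₁V₂).
√(V₂²−V₁²) = √(1889²−571²) = 1800.6 m/s; delay term = 2·24.1·1800.6/(571·1889) = 0.08046 s.
t = 40.6/1889 + 0.08046 = 0.10196 s.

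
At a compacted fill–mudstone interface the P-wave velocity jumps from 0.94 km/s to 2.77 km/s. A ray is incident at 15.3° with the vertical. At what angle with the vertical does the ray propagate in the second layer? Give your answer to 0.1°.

51.0°

Snell's law: sin θ₂ = (V₂/V₁)·sin θ₁ = (2.77/0.94)·sin 15.3° = 0.7776.
θ₂ = sin⁻¹(0.7776) = 51.04° (from vertical).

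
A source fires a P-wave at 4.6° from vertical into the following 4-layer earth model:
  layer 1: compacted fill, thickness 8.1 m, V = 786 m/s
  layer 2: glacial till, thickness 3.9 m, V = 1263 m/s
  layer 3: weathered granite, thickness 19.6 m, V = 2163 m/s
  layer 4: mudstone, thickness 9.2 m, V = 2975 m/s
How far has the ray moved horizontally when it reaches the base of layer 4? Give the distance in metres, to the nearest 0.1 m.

8.5 m

Apply Snell's law at each interface; in layer i the horizontal offset is hᵢ·tan θᵢ.
Layer 1: θ = 4.60°; offset = 8.1·tan 4.60° = 0.652 m.
Layer 2: sin θ = 1263·sin 4.6°/786 = 0.1289, θ = 7.40°; offset = 3.9·tan 7.40° = 0.507 m.
Layer 3: sin θ = 2163·sin 4.6°/786 = 0.2207, θ = 12.75°; offset = 19.6·tan 12.75° = 4.435 m.
Layer 4: sin θ = 2975·sin 4.6°/786 = 0.3036, θ = 17.67°; offset = 9.2·tan 17.67° = 2.931 m.
Σ offsets = 8.525 m.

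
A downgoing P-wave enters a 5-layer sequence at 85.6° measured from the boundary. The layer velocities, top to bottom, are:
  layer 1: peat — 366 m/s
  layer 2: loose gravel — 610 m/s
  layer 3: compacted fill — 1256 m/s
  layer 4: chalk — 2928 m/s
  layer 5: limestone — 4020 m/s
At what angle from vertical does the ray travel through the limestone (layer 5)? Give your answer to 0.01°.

57.42°

From the normal: θ₁ = 90° − 85.6° = 4.4°.
Ray parameter p = sin 4.4° / 366 = 2.0961e-04 s/m.
sin θ_5 = p·V_5 = 2.0961e-04 × 4020 = 0.8427.
θ_5 = 57.42° from the vertical.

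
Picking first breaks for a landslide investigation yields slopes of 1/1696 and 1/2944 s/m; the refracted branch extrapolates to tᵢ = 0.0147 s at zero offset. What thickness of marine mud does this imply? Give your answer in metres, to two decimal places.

15.25 m

θ_c = arcsin(1696/2944) = 35.18°; cos θ_c = 0.8174.
tᵢ = 2h cos θ_c/V₁ ⇒ h = tᵢ·V₁/(2 cos θ_c) = 0.0147·1696/(2·0.8174) = 15.25 m.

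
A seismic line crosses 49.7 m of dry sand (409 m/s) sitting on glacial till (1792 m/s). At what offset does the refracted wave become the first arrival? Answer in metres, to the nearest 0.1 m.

θ_c = arcsin(409/1792) = 13.19°, so cos θ_c = 0.9736 and tᵢ = 2h cos θ_c/V₁ = 0.2366 s.
At crossover x/V₁ = x/V₂ + tᵢ ⇒ x = tᵢ/(1/V₁ − 1/V₂) = 0.23662/(2.4450e-03 − 5.5804e-04) = 125.40 m.

125.4 m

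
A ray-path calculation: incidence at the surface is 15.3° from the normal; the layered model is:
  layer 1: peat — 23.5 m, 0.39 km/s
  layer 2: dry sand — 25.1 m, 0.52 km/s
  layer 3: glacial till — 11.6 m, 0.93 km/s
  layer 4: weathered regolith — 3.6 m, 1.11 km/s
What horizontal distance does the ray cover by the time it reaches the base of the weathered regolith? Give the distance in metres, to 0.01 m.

p = sin θ₁/V₁ = sin 15.3°/0.39 = 6.7660e-01 s/km is conserved through the stack.
Layer 1: θ = 15.30°; offset = 23.5·tan 15.30° = 6.4289 m.
Layer 2: sin θ = p·0.52 = 0.3518 → θ = 20.60°; offset = 25.1·tan 20.60° = 9.4341 m.
Layer 3: sin θ = p·0.93 = 0.6292 → θ = 38.99°; offset = 11.6·tan 38.99° = 9.3914 m.
Layer 4: sin θ = p·1.11 = 0.7510 → θ = 48.68°; offset = 3.6·tan 48.68° = 4.0948 m.
Summing the layer offsets gives 29.3492 m.

29.35 m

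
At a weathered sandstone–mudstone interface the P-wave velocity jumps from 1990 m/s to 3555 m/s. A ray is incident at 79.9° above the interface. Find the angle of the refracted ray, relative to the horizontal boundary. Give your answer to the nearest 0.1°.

71.7°

Convert to the normal: θ₁ = 90° − 79.9° = 10.1°.
Snell's law: sin θ₂ = (V₂/V₁)·sin θ₁ = (3555/1990)·sin 10.1° = 0.3133.
θ₂ = arcsin 0.3133 = 18.26° from the normal.
From the interface: 90° − 18.26° = 71.74°.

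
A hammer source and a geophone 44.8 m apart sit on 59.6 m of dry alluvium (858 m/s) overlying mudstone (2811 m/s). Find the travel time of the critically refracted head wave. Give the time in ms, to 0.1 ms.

t = x/V₂ + 2h·√(V₂²−V₁²)/(V₁V₂).
√(V₂²−V₁²) = √(2811²−858²) = 2676.9 m/s; delay term = 2·59.6·2676.9/(858·2811) = 0.13230 s.
t = 44.8/2811 + 0.13230 = 0.14824 s.

148.2 ms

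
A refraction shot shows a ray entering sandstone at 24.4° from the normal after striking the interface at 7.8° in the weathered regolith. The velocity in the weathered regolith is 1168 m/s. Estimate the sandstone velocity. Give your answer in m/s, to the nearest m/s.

Snell's law: sin 7.8°/V₁ = sin 24.4°/V₂.
V₂ = V₁·sin 24.4°/sin 7.8° = 1168 × 3.0439 = 3555.27 m/s.

3555 m/s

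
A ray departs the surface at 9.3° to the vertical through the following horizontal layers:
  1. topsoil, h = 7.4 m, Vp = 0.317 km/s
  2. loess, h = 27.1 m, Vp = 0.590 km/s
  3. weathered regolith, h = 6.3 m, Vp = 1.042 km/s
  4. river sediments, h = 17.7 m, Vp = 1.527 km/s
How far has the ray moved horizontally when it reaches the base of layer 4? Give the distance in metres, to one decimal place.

Apply Snell's law at each interface; in layer i the horizontal offset is hᵢ·tan θᵢ.
Layer 1: θ = 9.30°; offset = 7.4·tan 9.30° = 1.212 m.
Layer 2: sin θ = 0.590·sin 9.3°/0.317 = 0.3008, θ = 17.50°; offset = 27.1·tan 17.50° = 8.547 m.
Layer 3: sin θ = 1.042·sin 9.3°/0.317 = 0.5312, θ = 32.09°; offset = 6.3·tan 32.09° = 3.950 m.
Layer 4: sin θ = 1.527·sin 9.3°/0.317 = 0.7785, θ = 51.12°; offset = 17.7·tan 51.12° = 21.951 m.
Summing the layer offsets gives 35.659 m.

35.7 m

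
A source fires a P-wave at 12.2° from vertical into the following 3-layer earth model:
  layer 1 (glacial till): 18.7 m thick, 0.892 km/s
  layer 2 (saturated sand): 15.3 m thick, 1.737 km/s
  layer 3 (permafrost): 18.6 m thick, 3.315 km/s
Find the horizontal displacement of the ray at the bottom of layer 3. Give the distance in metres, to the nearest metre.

p = sin θ₁/V₁ = sin 12.2°/0.892 = 2.3691e-01 s/km is conserved through the stack.
Layer 1: θ = 12.20°; offset = 18.7·tan 12.20° = 4.043 m.
Layer 2: sin θ = p·1.737 = 0.4115 → θ = 24.30°; offset = 15.3·tan 24.30° = 6.908 m.
Layer 3: sin θ = p·3.315 = 0.7854 → θ = 51.75°; offset = 18.6·tan 51.75° = 23.597 m.
Total horizontal offset = 34.549 m.

35 m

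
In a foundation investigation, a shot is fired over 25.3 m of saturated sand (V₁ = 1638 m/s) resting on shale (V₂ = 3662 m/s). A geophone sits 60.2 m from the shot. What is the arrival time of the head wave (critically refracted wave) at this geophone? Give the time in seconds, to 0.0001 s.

θ_c = arcsin(V₁/V₂) = arcsin(1638/3662) = 26.57°, cos θ_c = 0.8944.
Intercept time tᵢ = 2h cos θ_c / V₁ = 2·25.3·0.8944/1638 = 0.02763 s.
t = x/V₂ + tᵢ = 60.2/3662 + 0.02763 = 0.04407 s.

0.0441 s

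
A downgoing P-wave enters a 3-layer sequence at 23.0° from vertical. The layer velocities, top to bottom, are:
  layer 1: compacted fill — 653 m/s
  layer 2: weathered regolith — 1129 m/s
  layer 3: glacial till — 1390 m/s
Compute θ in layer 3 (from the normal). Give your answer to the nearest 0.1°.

56.3°

Ray parameter p = sin 23.0° / 653 = 5.9836e-04 s/m.
sin θ_3 = p·V_3 = 5.9836e-04 × 1390 = 0.8317.
θ_3 = arcsin 0.8317 = 56.28°.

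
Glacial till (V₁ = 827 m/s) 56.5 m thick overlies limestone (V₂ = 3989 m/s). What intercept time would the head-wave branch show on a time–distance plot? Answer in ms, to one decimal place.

133.7 ms

θ_c = arcsin(V₁/V₂) = arcsin(827/3989) = 11.97°; cos θ_c = 0.9783.
tᵢ = 2h·cos θ_c / V₁ = 2·56.5·0.9783 / 827 = 0.13367 s.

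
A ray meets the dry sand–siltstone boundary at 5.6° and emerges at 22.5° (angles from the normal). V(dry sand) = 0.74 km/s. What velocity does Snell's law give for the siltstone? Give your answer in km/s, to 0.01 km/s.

Snell's law: sin 5.6°/V₁ = sin 22.5°/V₂.
V₂ = V₁·sin 22.5°/sin 5.6° = 0.74 × 3.9216 = 2.90 km/s.

2.90 km/s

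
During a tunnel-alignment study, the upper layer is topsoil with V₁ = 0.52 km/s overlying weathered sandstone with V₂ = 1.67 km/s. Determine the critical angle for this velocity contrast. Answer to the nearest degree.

18°

At critical incidence the refracted ray runs along the interface (θ₂ = 90°), so sin θ_c = V₁/V₂.
θ_c = arcsin(0.52/1.67) = arcsin 0.3114 = 18.14°.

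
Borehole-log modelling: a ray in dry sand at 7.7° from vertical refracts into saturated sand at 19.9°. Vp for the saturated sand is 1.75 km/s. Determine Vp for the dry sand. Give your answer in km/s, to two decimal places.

sin 7.7° = 0.1340; sin 19.9° = 0.3404.
V₁ = V₂·(sin θ₁/sin θ₂) = 1.75·(0.1340/0.3404) = 0.69 km/s.

0.69 km/s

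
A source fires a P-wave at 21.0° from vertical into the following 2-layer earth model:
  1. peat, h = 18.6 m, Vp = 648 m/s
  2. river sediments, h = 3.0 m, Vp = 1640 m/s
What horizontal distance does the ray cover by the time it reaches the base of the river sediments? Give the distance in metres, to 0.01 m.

Apply Snell's law at each interface; in layer i the horizontal offset is hᵢ·tan θᵢ.
Layer 1: θ = 21.00°; offset = 18.6·tan 21.00° = 7.1399 m.
Layer 2: sin θ = 1640·sin 21.0°/648 = 0.9070, θ = 65.09°; offset = 3.0·tan 65.09° = 6.4604 m.
Total horizontal offset = 13.6003 m.

13.60 m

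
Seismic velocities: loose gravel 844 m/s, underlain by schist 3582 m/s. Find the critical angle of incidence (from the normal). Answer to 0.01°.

At critical incidence the refracted ray runs along the interface (θ₂ = 90°), so sin θ_c = V₁/V₂.
θ_c = arcsin(844/3582) = arcsin 0.2356 = 13.63°.

13.63°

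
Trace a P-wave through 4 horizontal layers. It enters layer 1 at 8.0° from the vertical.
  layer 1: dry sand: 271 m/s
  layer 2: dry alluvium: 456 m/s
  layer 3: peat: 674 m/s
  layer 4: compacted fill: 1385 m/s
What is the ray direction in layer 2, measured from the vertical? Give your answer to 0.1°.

Ray parameter p = sin 8.0° / 271 = 5.1355e-04 s/m.
sin θ_2 = p·V_2 = 5.1355e-04 × 456 = 0.2342.
θ_2 = arcsin 0.2342 = 13.54°.

13.5°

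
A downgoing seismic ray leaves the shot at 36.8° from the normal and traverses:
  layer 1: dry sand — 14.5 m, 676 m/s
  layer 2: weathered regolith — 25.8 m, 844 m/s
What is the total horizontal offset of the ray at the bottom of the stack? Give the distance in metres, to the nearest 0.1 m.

39.9 m

Ray parameter p = sin 36.8° / 676 m/s = 8.8613e-04 s/m.
Layer 1: θ = 36.80°; offset = 14.5·tan 36.80° = 10.847 m.
Layer 2: sin θ = p·844 = 0.7479 → θ = 48.41°; offset = 25.8·tan 48.41° = 29.068 m.
Total horizontal offset = 39.915 m.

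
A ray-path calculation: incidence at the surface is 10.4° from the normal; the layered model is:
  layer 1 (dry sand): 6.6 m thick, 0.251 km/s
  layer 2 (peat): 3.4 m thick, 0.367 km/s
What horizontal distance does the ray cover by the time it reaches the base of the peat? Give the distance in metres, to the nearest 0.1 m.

2.1 m

Ray parameter p = sin 10.4° / 0.251 km/s = 7.1920e-01 s/km.
Layer 1: θ = 10.40°; offset = 6.6·tan 10.40° = 1.211 m.
Layer 2: sin θ = p·0.367 = 0.2639 → θ = 15.30°; offset = 3.4·tan 15.30° = 0.930 m.
Σ offsets = 2.142 m.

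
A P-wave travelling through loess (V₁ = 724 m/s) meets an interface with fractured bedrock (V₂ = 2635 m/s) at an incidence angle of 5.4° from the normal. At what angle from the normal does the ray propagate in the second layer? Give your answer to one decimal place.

sin θ₁/V₁ = sin θ₂/V₂ ⇒ sin θ₂ = 2635·sin 5.4°/724 = 2635·0.0941/724 = 0.3425.
θ₂ = arcsin 0.3425 = 20.03° from the normal.

20.0°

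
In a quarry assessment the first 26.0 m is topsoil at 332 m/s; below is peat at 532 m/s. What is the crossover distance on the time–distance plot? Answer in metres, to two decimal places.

x_cross = 2h·√((V₂+V₁)/(V₂−V₁)).
(V₂+V₁)/(V₂−V₁) = (532+332)/(532−332) = 4.3200; √ = 2.0785.
x_cross = 2·26.0·2.0785 = 108.08 m.

108.08 m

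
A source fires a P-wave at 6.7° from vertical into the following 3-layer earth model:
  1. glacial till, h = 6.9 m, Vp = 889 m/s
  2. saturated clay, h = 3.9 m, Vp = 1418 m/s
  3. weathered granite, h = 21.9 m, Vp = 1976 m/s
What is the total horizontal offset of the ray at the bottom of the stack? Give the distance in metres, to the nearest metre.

7 m

Apply Snell's law at each interface; in layer i the horizontal offset is hᵢ·tan θᵢ.
Layer 1: θ = 6.70°; offset = 6.9·tan 6.70° = 0.811 m.
Layer 2: sin θ = 1418·sin 6.7°/889 = 0.1861, θ = 10.73°; offset = 3.9·tan 10.73° = 0.739 m.
Layer 3: sin θ = 1976·sin 6.7°/889 = 0.2593, θ = 15.03°; offset = 21.9·tan 15.03° = 5.880 m.
Summing the layer offsets gives 7.430 m.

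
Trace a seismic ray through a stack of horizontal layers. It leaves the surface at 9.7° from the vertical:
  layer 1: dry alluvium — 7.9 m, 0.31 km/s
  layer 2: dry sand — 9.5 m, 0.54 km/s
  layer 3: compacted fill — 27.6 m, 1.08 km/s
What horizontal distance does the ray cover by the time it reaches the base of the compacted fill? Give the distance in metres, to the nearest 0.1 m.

24.3 m

Apply Snell's law at each interface; in layer i the horizontal offset is hᵢ·tan θᵢ.
Layer 1: θ = 9.70°; offset = 7.9·tan 9.70° = 1.350 m.
Layer 2: sin θ = 0.54·sin 9.7°/0.31 = 0.2935, θ = 17.07°; offset = 9.5·tan 17.07° = 2.917 m.
Layer 3: sin θ = 1.08·sin 9.7°/0.31 = 0.5870, θ = 35.94°; offset = 27.6·tan 35.94° = 20.011 m.
Σ offsets = 24.278 m.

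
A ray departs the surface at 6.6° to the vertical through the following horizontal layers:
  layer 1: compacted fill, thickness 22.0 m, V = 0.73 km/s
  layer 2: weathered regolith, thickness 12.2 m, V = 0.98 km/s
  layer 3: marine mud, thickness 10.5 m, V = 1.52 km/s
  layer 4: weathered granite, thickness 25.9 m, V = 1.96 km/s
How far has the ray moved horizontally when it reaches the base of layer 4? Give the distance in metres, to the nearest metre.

Apply Snell's law at each interface; in layer i the horizontal offset is hᵢ·tan θᵢ.
Layer 1: θ = 6.60°; offset = 22.0·tan 6.60° = 2.545 m.
Layer 2: sin θ = 0.98·sin 6.6°/0.73 = 0.1543, θ = 8.88°; offset = 12.2·tan 8.88° = 1.905 m.
Layer 3: sin θ = 1.52·sin 6.6°/0.73 = 0.2393, θ = 13.85°; offset = 10.5·tan 13.85° = 2.588 m.
Layer 4: sin θ = 1.96·sin 6.6°/0.73 = 0.3086, θ = 17.97°; offset = 25.9·tan 17.97° = 8.403 m.
Summing the layer offsets gives 15.442 m.

15 m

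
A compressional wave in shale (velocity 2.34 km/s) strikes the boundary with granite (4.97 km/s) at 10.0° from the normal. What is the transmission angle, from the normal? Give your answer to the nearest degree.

22°

sin θ₁/V₁ = sin θ₂/V₂ ⇒ sin θ₂ = 4.97·sin 10.0°/2.34 = 4.97·0.1736/2.34 = 0.3688.
θ₂ = arcsin 0.3688 = 21.64° from the normal.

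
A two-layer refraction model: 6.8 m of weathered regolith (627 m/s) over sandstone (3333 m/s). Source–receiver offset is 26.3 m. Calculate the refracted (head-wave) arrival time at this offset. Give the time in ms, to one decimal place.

θ_c = arcsin(V₁/V₂) = arcsin(627/3333) = 10.84°, cos θ_c = 0.9821.
Intercept time tᵢ = 2h cos θ_c / V₁ = 2·6.8·0.9821/627 = 0.02130 s.
t = x/V₂ + tᵢ = 26.3/3333 + 0.02130 = 0.02919 s.

29.2 ms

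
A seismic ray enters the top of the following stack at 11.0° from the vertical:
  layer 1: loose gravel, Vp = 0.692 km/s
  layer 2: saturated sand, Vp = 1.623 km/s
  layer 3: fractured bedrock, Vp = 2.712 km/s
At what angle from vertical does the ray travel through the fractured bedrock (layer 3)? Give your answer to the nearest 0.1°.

48.4°

Ray parameter p = sin 11.0° / 0.692 = 2.7574e-01 s/km.
sin θ_3 = p·V_3 = 2.7574e-01 × 2.712 = 0.7478.
θ_3 = arcsin 0.7478 = 48.40°.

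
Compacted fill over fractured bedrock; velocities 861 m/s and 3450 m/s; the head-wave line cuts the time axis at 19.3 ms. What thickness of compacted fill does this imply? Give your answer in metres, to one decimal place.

8.6 m

θ_c = arcsin(861/3450) = 14.45°; cos θ_c = 0.9684.
tᵢ = 2h cos θ_c/V₁ ⇒ h = tᵢ·V₁/(2 cos θ_c) = 0.0193·861/(2·0.9684) = 8.58 m.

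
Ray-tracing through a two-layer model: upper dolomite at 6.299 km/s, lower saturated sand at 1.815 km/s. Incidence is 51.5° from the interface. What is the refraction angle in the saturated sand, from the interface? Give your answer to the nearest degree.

Convert to the normal: θ₁ = 90° − 51.5° = 38.5°.
sin θ₁/V₁ = sin θ₂/V₂ ⇒ sin θ₂ = 1.815·sin 38.5°/6.299 = 1.815·0.6225/6.299 = 0.1794.
θ₂ = arcsin 0.1794 = 10.33° from the normal.
From the interface: 90° − 10.33° = 79.67°.

80°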